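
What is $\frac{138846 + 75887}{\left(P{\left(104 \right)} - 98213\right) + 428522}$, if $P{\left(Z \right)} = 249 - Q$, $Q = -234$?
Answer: $\frac{214733}{330792} \approx 0.64915$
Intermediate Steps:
$P{\left(Z \right)} = 483$ ($P{\left(Z \right)} = 249 - -234 = 249 + 234 = 483$)
$\frac{138846 + 75887}{\left(P{\left(104 \right)} - 98213\right) + 428522} = \frac{138846 + 75887}{\left(483 - 98213\right) + 428522} = \frac{214733}{-97730 + 428522} = \frac{214733}{330792}$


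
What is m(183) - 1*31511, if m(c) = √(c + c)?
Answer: -31511 + √366 ≈ -31492.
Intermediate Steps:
m(c) = √2*√c (m(c) = √(2*c) = √2*√c)
m(183) - 1*31511 = √2*√183 - 1*31511 = √366 - 31511 = -31511 + √366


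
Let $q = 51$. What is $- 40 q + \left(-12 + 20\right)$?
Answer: $-2032$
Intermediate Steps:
$- 40 q + \left(-12 + 20\right) = \left(-40\right) 51 + \left(-12 + 20\right) = -2040 + 8 = -2032$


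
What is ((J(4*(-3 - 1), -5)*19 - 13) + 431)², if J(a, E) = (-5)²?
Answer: 797449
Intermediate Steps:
J(a, E) = 25
((J(4*(-3 - 1), -5)*19 - 13) + 431)² = ((25*19 - 13) + 431)² = ((475 - 13) + 431)² = (462 + 431)² = 893² = 797449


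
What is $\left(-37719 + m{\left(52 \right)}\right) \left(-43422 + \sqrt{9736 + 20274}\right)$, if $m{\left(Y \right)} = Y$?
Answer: $1635576474 - 37667 \sqrt{30010} \approx 1.6291 \cdot 10^{9}$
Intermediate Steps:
$\left(-37719 + m{\left(52 \right)}\right) \left(-43422 + \sqrt{9736 + 20274}\right) = \left(-37719 + 52\right) \left(-43422 + \sqrt{9736 + 20274}\right) = - 37667 \left(-43422 + \sqrt{30010}\right) = 1635576474 - 37667 \sqrt{30010}$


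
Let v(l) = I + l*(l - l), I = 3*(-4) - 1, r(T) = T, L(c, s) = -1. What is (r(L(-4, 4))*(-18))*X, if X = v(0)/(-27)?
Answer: 26/3 ≈ 8.6667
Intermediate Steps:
I = -13 (I = -12 - 1 = -13)
v(l) = -13 (v(l) = -13 + l*(l - l) = -13 + l*0 = -13 + 0 = -13)
X = 13/27 (X = -13/(-27) = -13*(-1/27) = 13/27 ≈ 0.48148)
(r(L(-4, 4))*(-18))*X = -1*(-18)*(13/27) = 18*(13/27) = 26/3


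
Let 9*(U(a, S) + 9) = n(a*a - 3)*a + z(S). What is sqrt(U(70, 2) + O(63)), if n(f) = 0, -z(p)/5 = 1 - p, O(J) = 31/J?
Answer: I*sqrt(3507)/21 ≈ 2.82*I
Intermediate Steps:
z(p) = -5 + 5*p (z(p) = -5*(1 - p) = -5 + 5*p)
U(a, S) = -86/9 + 5*S/9 (U(a, S) = -9 + (0*a + (-5 + 5*S))/9 = -9 + (0 + (-5 + 5*S))/9 = -9 + (-5 + 5*S)/9 = -9 + (-5/9 + 5*S/9) = -86/9 + 5*S/9)
sqrt(U(70, 2) + O(63)) = sqrt((-86/9 + (5/9)*2) + 31/63) = sqrt((-86/9 + 10/9) + 31*(1/63)) = sqrt(-76/9 + 31/63) = sqrt(-167/21) = I*sqrt(3507)/21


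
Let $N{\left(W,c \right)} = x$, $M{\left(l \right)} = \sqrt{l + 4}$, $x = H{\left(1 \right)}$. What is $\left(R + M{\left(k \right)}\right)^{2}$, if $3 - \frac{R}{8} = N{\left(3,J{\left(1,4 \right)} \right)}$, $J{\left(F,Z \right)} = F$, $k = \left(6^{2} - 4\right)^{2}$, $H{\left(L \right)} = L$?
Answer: $1284 + 64 \sqrt{257} \approx 2310.0$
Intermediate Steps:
$k = 1024$ ($k = \left(36 - 4\right)^{2} = 32^{2} = 1024$)
$x = 1$
$M{\left(l \right)} = \sqrt{4 + l}$
$N{\left(W,c \right)} = 1$
$R = 16$ ($R = 24 - 8 = 16$)
$\left(R + M{\left(k \right)}\right)^{2} = \left(16 + \sqrt{4 + 1024}\right)^{2} = \left(16 + \sqrt{1028}\right)^{2} = \left(16 + 2 \sqrt{257}\right)^{2}$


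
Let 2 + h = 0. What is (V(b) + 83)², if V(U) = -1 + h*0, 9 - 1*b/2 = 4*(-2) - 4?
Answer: 6724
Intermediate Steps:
b = 42 (b = 18 - 2*(4*(-2) - 4) = 18 - 2*(-8 - 4) = 18 - 2*(-12) = 18 + 24 = 42)
h = -2 (h = -2 + 0 = -2)
V(U) = -1 (V(U) = -1 - 2*0 = -1 + 0 = -1)
(V(b) + 83)² = (-1 + 83)² = 82² = 6724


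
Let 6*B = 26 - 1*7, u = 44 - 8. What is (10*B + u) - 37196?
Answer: -111385/3 ≈ -37128.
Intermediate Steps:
u = 36
B = 19/6 (B = (26 - 1*7)/6 = (26 - 7)/6 = (⅙)*19 = 19/6 ≈ 3.1667)
(10*B + u) - 37196 = (10*(19/6) + 36) - 37196 = (95/3 + 36) - 37196 = 203/3 - 37196 = -111385/3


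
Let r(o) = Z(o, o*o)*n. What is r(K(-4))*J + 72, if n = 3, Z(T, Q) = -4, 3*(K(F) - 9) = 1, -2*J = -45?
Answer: -198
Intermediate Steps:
J = 45/2 (J = -1/2*(-45) = 45/2 ≈ 22.500)
K(F) = 28/3 (K(F) = 9 + (1/3)*1 = 9 + 1/3 = 28/3)
r(o) = -12 (r(o) = -4*3 = -12)
r(K(-4))*J + 72 = -12*45/2 + 72 = -270 + 72 = -198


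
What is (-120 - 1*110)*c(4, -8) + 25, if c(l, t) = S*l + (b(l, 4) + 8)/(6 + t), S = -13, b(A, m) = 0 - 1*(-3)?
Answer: 13250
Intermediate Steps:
b(A, m) = 3 (b(A, m) = 0 + 3 = 3)
c(l, t) = -13*l + 11/(6 + t) (c(l, t) = -13*l + (3 + 8)/(6 + t) = -13*l + 11/(6 + t))
(-120 - 1*110)*c(4, -8) + 25 = (-120 - 1*110)*((11 - 78*4 - 13*4*(-8))/(6 - 8)) + 25 = (-120 - 110)*((11 - 312 + 416)/(-2)) + 25 = -(-115)*115 + 25 = -230*(-115/2) + 25 = 13225 + 25 = 13250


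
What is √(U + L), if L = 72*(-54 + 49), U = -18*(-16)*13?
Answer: 6*√94 ≈ 58.172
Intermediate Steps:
U = 3744 (U = 288*13 = 3744)
L = -360 (L = 72*(-5) = -360)
√(U + L) = √(3744 - 360) = √3384 = 6*√94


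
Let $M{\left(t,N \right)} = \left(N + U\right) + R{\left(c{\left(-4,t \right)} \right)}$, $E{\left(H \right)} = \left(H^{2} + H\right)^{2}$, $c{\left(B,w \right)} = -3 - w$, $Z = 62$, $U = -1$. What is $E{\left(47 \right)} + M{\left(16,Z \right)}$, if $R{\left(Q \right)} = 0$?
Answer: $5089597$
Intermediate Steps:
$E{\left(H \right)} = \left(H + H^{2}\right)^{2}$
$M{\left(t,N \right)} = -1 + N$ ($M{\left(t,N \right)} = \left(N - 1\right) + 0 = \left(-1 + N\right) + 0 = -1 + N$)
$E{\left(47 \right)} + M{\left(16,Z \right)} = 47^{2} \left(1 + 47\right)^{2} + \left(-1 + 62\right) = 2209 \cdot 48^{2} + 61 = 2209 \cdot 2304 + 61 = 5089536 + 61 = 5089597$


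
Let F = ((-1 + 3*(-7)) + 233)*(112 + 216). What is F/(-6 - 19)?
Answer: -69208/25 ≈ -2768.3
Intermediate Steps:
F = 69208 (F = ((-1 - 21) + 233)*328 = (-22 + 233)*328 = 211*328 = 69208)
F/(-6 - 19) = 69208/(-6 - 19) = 69208/(-25) = -1/25*69208 = -69208/25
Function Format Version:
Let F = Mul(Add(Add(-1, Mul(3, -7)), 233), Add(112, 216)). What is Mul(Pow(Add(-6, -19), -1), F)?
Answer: Rational(-69208, 25) ≈ -2768.3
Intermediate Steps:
F = 69208 (F = Mul(Add(Add(-1, -21), 233), 328) = Mul(Add(-22, 233), 328) = Mul(211, 328) = 69208)
Mul(Pow(Add(-6, -19), -1), F) = Mul(Pow(Add(-6, -19), -1), 69208) = Mul(Pow(-25, -1), 69208) = Mul(Rational(-1, 25), 69208) = Rational(-69208, 25)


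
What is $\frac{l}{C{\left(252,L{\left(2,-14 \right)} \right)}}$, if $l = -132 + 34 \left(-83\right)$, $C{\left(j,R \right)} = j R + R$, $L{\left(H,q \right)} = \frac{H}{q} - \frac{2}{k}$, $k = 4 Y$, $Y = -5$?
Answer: $\frac{206780}{759} \approx 272.44$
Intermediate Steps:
$k = -20$ ($k = 4 \left(-5\right) = -20$)
$L{\left(H,q \right)} = \frac{1}{10} + \frac{H}{q}$ ($L{\left(H,q \right)} = \frac{H}{q} - \frac{2}{-20} = \frac{H}{q} - - \frac{1}{10} = \frac{H}{q} + \frac{1}{10} = \frac{1}{10} + \frac{H}{q}$)
$C{\left(j,R \right)} = R + R j$ ($C{\left(j,R \right)} = R j + R = R + R j$)
$l = -2954$ ($l = -132 - 2822 = -2954$)
$\frac{l}{C{\left(252,L{\left(2,-14 \right)} \right)}} = - \frac{2954}{\frac{2 + \frac{1}{10} \left(-14\right)}{-14} \left(1 + 252\right)} = - \frac{2954}{- \frac{2 - \frac{7}{5}}{14} \cdot 253} = - \frac{2954}{\left(- \frac{1}{14}\right) \frac{3}{5} \cdot 253} = - \frac{2954}{\left(- \frac{3}{70}\right) 253} = - \frac{2954}{- \frac{759}{70}} = \left(-2954\right) \left(- \frac{70}{759}\right) = \frac{206780}{759}$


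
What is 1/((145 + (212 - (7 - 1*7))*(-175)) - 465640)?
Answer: -1/502595 ≈ -1.9897e-6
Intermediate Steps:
1/((145 + (212 - (7 - 1*7))*(-175)) - 465640) = 1/((145 + (212 - (7 - 7))*(-175)) - 465640) = 1/((145 + (212 - 1*0)*(-175)) - 465640) = 1/((145 + (212 + 0)*(-175)) - 465640) = 1/((145 + 212*(-175)) - 465640) = 1/((145 - 37100) - 465640) = 1/(-36955 - 465640) = 1/(-502595) = -1/502595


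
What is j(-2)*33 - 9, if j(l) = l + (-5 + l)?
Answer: -306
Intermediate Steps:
j(l) = -5 + 2*l
j(-2)*33 - 9 = (-5 + 2*(-2))*33 - 9 = (-5 - 4)*33 - 9 = -9*33 - 9 = -297 - 9 = -306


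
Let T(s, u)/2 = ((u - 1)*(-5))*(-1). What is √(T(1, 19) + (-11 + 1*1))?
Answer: √170 ≈ 13.038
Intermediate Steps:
T(s, u) = -10 + 10*u (T(s, u) = 2*(((u - 1)*(-5))*(-1)) = 2*(((-1 + u)*(-5))*(-1)) = 2*((5 - 5*u)*(-1)) = 2*(-5 + 5*u) = -10 + 10*u)
√(T(1, 19) + (-11 + 1*1)) = √((-10 + 10*19) + (-11 + 1*1)) = √((-10 + 190) + (-11 + 1)) = √(180 - 10) = √170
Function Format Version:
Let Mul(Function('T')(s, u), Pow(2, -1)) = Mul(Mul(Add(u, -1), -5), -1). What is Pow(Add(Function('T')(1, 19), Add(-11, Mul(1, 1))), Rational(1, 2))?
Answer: Pow(170, Rational(1, 2)) ≈ 13.038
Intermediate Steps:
Function('T')(s, u) = Add(-10, Mul(10, u)) (Function('T')(s, u) = Mul(2, Mul(Mul(Add(u, -1), -5), -1)) = Mul(2, Mul(Mul(Add(-1, u), -5), -1)) = Mul(2, Mul(Add(5, Mul(-5, u)), -1)) = Mul(2, Add(-5, Mul(5, u))) = Add(-10, Mul(10, u)))
Pow(Add(Function('T')(1, 19), Add(-11, Mul(1, 1))), Rational(1, 2)) = Pow(Add(Add(-10, Mul(10, 19)), Add(-11, Mul(1, 1))), Rational(1, 2)) = Pow(Add(Add(-10, 190), Add(-11, 1)), Rational(1, 2)) = Pow(Add(180, -10), Rational(1, 2)) = Pow(170, Rational(1, 2))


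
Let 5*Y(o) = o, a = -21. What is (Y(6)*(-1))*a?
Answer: 126/5 ≈ 25.200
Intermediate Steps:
Y(o) = o/5
(Y(6)*(-1))*a = (((⅕)*6)*(-1))*(-21) = ((6/5)*(-1))*(-21) = -6/5*(-21) = 126/5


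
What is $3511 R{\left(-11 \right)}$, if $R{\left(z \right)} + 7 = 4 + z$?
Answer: $-49154$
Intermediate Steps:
$R{\left(z \right)} = -3 + z$ ($R{\left(z \right)} = -7 + \left(4 + z\right) = -3 + z$)
$3511 R{\left(-11 \right)} = 3511 \left(-3 - 11\right) = 3511 \left(-14\right) = -49154$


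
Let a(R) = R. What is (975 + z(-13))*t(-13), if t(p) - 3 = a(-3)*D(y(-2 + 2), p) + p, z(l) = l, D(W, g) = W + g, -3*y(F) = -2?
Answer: 25974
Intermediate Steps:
y(F) = ⅔ (y(F) = -⅓*(-2) = ⅔)
t(p) = 1 - 2*p (t(p) = 3 + (-3*(⅔ + p) + p) = 3 + ((-2 - 3*p) + p) = 3 + (-2 - 2*p) = 1 - 2*p)
(975 + z(-13))*t(-13) = (975 - 13)*(1 - 2*(-13)) = 962*(1 + 26) = 962*27 = 25974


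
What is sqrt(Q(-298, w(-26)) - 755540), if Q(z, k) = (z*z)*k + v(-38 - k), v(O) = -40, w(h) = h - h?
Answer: 14*I*sqrt(3855) ≈ 869.24*I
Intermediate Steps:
w(h) = 0
Q(z, k) = -40 + k*z**2 (Q(z, k) = (z*z)*k - 40 = z**2*k - 40 = k*z**2 - 40 = -40 + k*z**2)
sqrt(Q(-298, w(-26)) - 755540) = sqrt((-40 + 0*(-298)**2) - 755540) = sqrt((-40 + 0*88804) - 755540) = sqrt((-40 + 0) - 755540) = sqrt(-40 - 755540) = sqrt(-755580) = 14*I*sqrt(3855)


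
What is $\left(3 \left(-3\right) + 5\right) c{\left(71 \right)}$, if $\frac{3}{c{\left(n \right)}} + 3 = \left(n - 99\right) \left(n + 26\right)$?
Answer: $\frac{12}{2719} \approx 0.0044134$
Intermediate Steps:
$c{\left(n \right)} = \frac{3}{-3 + \left(-99 + n\right) \left(26 + n\right)}$ ($c{\left(n \right)} = \frac{3}{-3 + \left(n - 99\right) \left(n + 26\right)} = \frac{3}{-3 + \left(-99 + n\right) \left(26 + n\right)}$)
$\left(3 \left(-3\right) + 5\right) c{\left(71 \right)} = \left(3 \left(-3\right) + 5\right) \frac{3}{-2577 + 71^{2} - 5183} = \left(-9 + 5\right) \frac{3}{-2577 + 5041 - 5183} = - 4 \frac{3}{-2719} = - 4 \cdot 3 \left(- \frac{1}{2719}\right) = \left(-4\right) \left(- \frac{3}{2719}\right) = \frac{12}{2719}$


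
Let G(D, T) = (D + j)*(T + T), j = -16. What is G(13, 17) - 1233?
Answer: -1335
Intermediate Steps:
G(D, T) = 2*T*(-16 + D) (G(D, T) = (D - 16)*(T + T) = (-16 + D)*(2*T) = 2*T*(-16 + D))
G(13, 17) - 1233 = 2*17*(-16 + 13) - 1233 = 2*17*(-3) - 1233 = -102 - 1233 = -1335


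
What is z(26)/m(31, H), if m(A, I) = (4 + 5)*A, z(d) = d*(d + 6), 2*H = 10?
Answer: 832/279 ≈ 2.9821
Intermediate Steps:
H = 5 (H = (½)*10 = 5)
z(d) = d*(6 + d)
m(A, I) = 9*A
z(26)/m(31, H) = (26*(6 + 26))/((9*31)) = (26*32)/279 = 832*(1/279) = 832/279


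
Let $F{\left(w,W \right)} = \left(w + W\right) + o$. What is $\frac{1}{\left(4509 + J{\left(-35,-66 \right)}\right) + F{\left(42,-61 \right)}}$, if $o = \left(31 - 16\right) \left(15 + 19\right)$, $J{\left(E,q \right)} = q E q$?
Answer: $- \frac{1}{147460} \approx -6.7815 \cdot 10^{-6}$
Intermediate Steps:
$J{\left(E,q \right)} = E q^{2}$
$o = 510$ ($o = 15 \cdot 34 = 510$)
$F{\left(w,W \right)} = 510 + W + w$ ($F{\left(w,W \right)} = \left(w + W\right) + 510 = \left(W + w\right) + 510 = 510 + W + w$)
$\frac{1}{\left(4509 + J{\left(-35,-66 \right)}\right) + F{\left(42,-61 \right)}} = \frac{1}{\left(4509 - 35 \left(-66\right)^{2}\right) + \left(510 - 61 + 42\right)} = \frac{1}{\left(4509 - 152460\right) + 491} = \frac{1}{-147951 + 491} = \frac{1}{-147460} = - \frac{1}{147460}$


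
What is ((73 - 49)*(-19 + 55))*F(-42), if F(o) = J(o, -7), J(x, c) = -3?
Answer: -2592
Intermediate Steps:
F(o) = -3
((73 - 49)*(-19 + 55))*F(-42) = ((73 - 49)*(-19 + 55))*(-3) = (24*36)*(-3) = 864*(-3) = -2592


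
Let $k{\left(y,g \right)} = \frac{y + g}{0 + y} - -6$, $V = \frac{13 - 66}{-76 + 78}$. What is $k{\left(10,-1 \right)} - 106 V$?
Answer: $\frac{28159}{10} \approx 2815.9$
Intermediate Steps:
$V = - \frac{53}{2} \approx -26.5$
$k{\left(y,g \right)} = 6 + \frac{g + y}{y}$ ($k{\left(y,g \right)} = \frac{g + y}{y} + 6 = 6 + \frac{g + y}{y}$)
$k{\left(10,-1 \right)} - 106 V = \left(7 - \frac{1}{10}\right) - -2809 = \left(7 - \frac{1}{10}\right) + 2809 = \frac{69}{10} + 2809 = \frac{28159}{10}$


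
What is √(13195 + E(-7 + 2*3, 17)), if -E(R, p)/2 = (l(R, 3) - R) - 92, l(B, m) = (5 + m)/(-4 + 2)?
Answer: √13385 ≈ 115.69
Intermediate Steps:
l(B, m) = -5/2 - m/2 (l(B, m) = (5 + m)/(-2) = (5 + m)*(-½) = -5/2 - m/2)
E(R, p) = 192 + 2*R (E(R, p) = -2*(((-5/2 - ½*3) - R) - 92) = -2*(((-5/2 - 3/2) - R) - 92) = -2*((-4 - R) - 92) = -2*(-96 - R) = 192 + 2*R)
√(13195 + E(-7 + 2*3, 17)) = √(13195 + (192 + 2*(-7 + 2*3))) = √(13195 + (192 + 2*(-7 + 6))) = √(13195 + (192 + 2*(-1))) = √(13195 + (192 - 2)) = √(13195 + 190) = √13385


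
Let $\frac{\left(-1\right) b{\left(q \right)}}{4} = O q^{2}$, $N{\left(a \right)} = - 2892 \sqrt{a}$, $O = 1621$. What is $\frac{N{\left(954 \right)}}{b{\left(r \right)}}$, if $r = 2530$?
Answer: $\frac{2169 \sqrt{106}}{10375858900} \approx 2.1522 \cdot 10^{-6}$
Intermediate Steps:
$b{\left(q \right)} = - 6484 q^{2}$ ($b{\left(q \right)} = - 4 \cdot 1621 q^{2} = - 6484 q^{2}$)
$\frac{N{\left(954 \right)}}{b{\left(r \right)}} = \frac{\left(-2892\right) \sqrt{954}}{\left(-6484\right) 2530^{2}} = \frac{\left(-2892\right) 3 \sqrt{106}}{\left(-6484\right) 6400900} = \frac{\left(-8676\right) \sqrt{106}}{-41503435600} = - 8676 \sqrt{106} \left(- \frac{1}{41503435600}\right) = \frac{2169 \sqrt{106}}{10375858900}$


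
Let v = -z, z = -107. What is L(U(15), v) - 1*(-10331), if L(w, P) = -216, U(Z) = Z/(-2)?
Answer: 10115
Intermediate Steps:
U(Z) = -Z/2 (U(Z) = Z*(-½) = -Z/2)
v = 107 (v = -1*(-107) = 107)
L(U(15), v) - 1*(-10331) = -216 - 1*(-10331) = -216 + 10331 = 10115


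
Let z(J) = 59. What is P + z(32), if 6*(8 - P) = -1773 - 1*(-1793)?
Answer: 191/3 ≈ 63.667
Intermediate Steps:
P = 14/3 (P = 8 - (-1773 - 1*(-1793))/6 = 8 - (-1773 + 1793)/6 = 8 - 1/6*20 = 8 - 10/3 = 14/3 ≈ 4.6667)
P + z(32) = 14/3 + 59 = 191/3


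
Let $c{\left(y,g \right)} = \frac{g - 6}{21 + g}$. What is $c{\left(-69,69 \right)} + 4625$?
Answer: $\frac{46257}{10} \approx 4625.7$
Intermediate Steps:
$c{\left(y,g \right)} = \frac{-6 + g}{21 + g}$
$c{\left(-69,69 \right)} + 4625 = \frac{-6 + 69}{21 + 69} + 4625 = \frac{1}{90} \cdot 63 + 4625 = \frac{7}{10} + 4625 = \frac{46257}{10}$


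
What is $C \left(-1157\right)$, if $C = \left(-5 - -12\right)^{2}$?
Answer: $-56693$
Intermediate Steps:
$C = 49$ ($C = \left(-5 + 12\right)^{2} = 7^{2} = 49$)
$C \left(-1157\right) = 49 \left(-1157\right) = -56693$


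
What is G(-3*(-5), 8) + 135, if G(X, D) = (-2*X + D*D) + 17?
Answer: 186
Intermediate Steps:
G(X, D) = 17 + D**2 - 2*X (G(X, D) = (-2*X + D**2) + 17 = (D**2 - 2*X) + 17 = 17 + D**2 - 2*X)
G(-3*(-5), 8) + 135 = (17 + 8**2 - (-6)*(-5)) + 135 = (17 + 64 - 2*15) + 135 = (17 + 64 - 30) + 135 = 51 + 135 = 186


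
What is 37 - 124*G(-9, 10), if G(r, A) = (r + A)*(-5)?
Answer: 657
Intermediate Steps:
G(r, A) = -5*A - 5*r (G(r, A) = (A + r)*(-5) = -5*A - 5*r)
37 - 124*G(-9, 10) = 37 - 124*(-5*10 - 5*(-9)) = 37 - 124*(-50 + 45) = 37 - 124*(-5) = 37 + 620 = 657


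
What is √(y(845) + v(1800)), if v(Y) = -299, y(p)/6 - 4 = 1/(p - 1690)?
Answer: I*√1161905/65 ≈ 16.583*I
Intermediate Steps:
y(p) = 24 + 6/(-1690 + p) (y(p) = 24 + 6/(p - 1690) = 24 + 6/(-1690 + p))
√(y(845) + v(1800)) = √(6*(-6759 + 4*845)/(-1690 + 845) - 299) = √(6*(-6759 + 3380)/(-845) - 299) = √(6*(-1/845)*(-3379) - 299) = √(20274/845 - 299) = √(-232381/845) = I*√1161905/65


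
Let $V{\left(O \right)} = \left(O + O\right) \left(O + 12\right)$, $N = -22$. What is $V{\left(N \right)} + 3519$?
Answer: $3959$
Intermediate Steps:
$V{\left(O \right)} = 2 O \left(12 + O\right)$
$V{\left(N \right)} + 3519 = 2 \left(-22\right) \left(12 - 22\right) + 3519 = 2 \left(-22\right) \left(-10\right) + 3519 = 440 + 3519 = 3959$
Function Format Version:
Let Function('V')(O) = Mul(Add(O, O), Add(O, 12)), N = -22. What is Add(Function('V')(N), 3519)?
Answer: 3959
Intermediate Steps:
Function('V')(O) = Mul(2, O, Add(12, O)) (Function('V')(O) = Mul(Mul(2, O), Add(12, O)) = Mul(2, O, Add(12, O)))
Add(Function('V')(N), 3519) = Add(Mul(2, -22, Add(12, -22)), 3519) = Add(Mul(2, -22, -10), 3519) = Add(440, 3519) = 3959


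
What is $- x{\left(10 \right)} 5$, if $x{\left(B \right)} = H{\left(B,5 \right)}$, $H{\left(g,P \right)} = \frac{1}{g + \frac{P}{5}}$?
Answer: $- \frac{5}{11} \approx -0.45455$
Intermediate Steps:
$H{\left(g,P \right)} = \frac{1}{g + \frac{P}{5}}$ ($H{\left(g,P \right)} = \frac{1}{g + P \frac{1}{5}} = \frac{1}{g + \frac{P}{5}}$)
$x{\left(B \right)} = \frac{5}{5 + 5 B}$
$- x{\left(10 \right)} 5 = - \frac{5}{1 + 10} = - \frac{5}{11}$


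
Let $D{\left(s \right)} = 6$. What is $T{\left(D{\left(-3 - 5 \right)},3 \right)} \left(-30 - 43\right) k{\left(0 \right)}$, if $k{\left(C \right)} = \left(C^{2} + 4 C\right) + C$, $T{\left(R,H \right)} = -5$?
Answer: $0$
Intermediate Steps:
$k{\left(C \right)} = C^{2} + 5 C$
$T{\left(D{\left(-3 - 5 \right)},3 \right)} \left(-30 - 43\right) k{\left(0 \right)} = - 5 \left(-30 - 43\right) 0 \left(5 + 0\right) = \left(-5\right) \left(-73\right) 0 \cdot 5 = 365 \cdot 0 = 0$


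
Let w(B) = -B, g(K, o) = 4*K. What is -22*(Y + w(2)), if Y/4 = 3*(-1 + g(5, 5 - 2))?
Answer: -4972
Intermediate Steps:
Y = 228 (Y = 4*(3*(-1 + 4*5)) = 4*(3*(-1 + 20)) = 4*(3*19) = 4*57 = 228)
-22*(Y + w(2)) = -22*(228 - 1*2) = -22*(228 - 2) = -22*226 = -4972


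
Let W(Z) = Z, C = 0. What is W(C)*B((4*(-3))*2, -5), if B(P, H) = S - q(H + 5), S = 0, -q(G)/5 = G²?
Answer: 0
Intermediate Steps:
q(G) = -5*G²
B(P, H) = 5*(5 + H)² (B(P, H) = 0 - (-5)*(H + 5)² = 0 - (-5)*(5 + H)² = 0 + 5*(5 + H)² = 5*(5 + H)²)
W(C)*B((4*(-3))*2, -5) = 0*(5*(5 - 5)²) = 0*(5*0²) = 0*(5*0) = 0*0 = 0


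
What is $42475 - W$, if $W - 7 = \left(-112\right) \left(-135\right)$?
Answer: $27348$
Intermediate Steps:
$W = 15127$ ($W = 7 - -15120 = 7 + 15120 = 15127$)
$42475 - W = 42475 - 15127 = 27348$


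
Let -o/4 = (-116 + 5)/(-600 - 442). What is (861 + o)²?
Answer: 201025792881/271441 ≈ 7.4059e+5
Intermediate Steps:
o = -222/521 (o = -4*(-116 + 5)/(-600 - 442) = -(-444)/(-1042) = -(-444)*(-1)/1042 = -4*111/1042 = -222/521 ≈ -0.42610)
(861 + o)² = (861 - 222/521)² = (448359/521)² = 201025792881/271441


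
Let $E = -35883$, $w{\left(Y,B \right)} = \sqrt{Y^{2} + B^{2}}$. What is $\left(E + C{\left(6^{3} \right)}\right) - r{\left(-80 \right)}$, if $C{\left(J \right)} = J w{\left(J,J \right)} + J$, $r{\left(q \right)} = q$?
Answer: $-35587 + 46656 \sqrt{2} \approx 30395.0$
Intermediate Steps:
$w{\left(Y,B \right)} = \sqrt{B^{2} + Y^{2}}$
$C{\left(J \right)} = J + J \sqrt{2} \sqrt{J^{2}}$ ($C{\left(J \right)} = J \sqrt{J^{2} + J^{2}} + J = J \sqrt{2 J^{2}} + J = J \sqrt{2} \sqrt{J^{2}} + J = J + J \sqrt{2} \sqrt{J^{2}}$)
$\left(E + C{\left(6^{3} \right)}\right) - r{\left(-80 \right)} = \left(-35883 + 6^{3} \left(1 + \sqrt{2} \sqrt{\left(6^{3}\right)^{2}}\right)\right) - -80 = \left(-35883 + 216 \left(1 + \sqrt{2} \sqrt{216^{2}}\right)\right) + 80 = \left(-35883 + 216 \left(1 + \sqrt{2} \sqrt{46656}\right)\right) + 80 = \left(-35883 + 216 \left(1 + \sqrt{2} \cdot 216\right)\right) + 80 = \left(-35883 + 216 \left(1 + 216 \sqrt{2}\right)\right) + 80 = \left(-35883 + \left(216 + 46656 \sqrt{2}\right)\right) + 80 = \left(-35667 + 46656 \sqrt{2}\right) + 80 = -35587 + 46656 \sqrt{2}$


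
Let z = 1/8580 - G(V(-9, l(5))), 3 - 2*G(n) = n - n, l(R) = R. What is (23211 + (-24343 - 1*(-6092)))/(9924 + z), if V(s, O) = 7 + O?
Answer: 42556800/85135051 ≈ 0.49987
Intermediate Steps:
G(n) = 3/2 (G(n) = 3/2 - (n - n)/2 = 3/2 - ½*0 = 3/2 + 0 = 3/2)
z = -12869/8580 (z = 1/8580 - 1*3/2 = 1/8580 - 3/2 = -12869/8580 ≈ -1.4999)
(23211 + (-24343 - 1*(-6092)))/(9924 + z) = (23211 + (-24343 - 1*(-6092)))/(9924 - 12869/8580) = (23211 + (-24343 + 6092))/(85135051/8580) = (23211 - 18251)*(8580/85135051) = 4960*(8580/85135051) = 42556800/85135051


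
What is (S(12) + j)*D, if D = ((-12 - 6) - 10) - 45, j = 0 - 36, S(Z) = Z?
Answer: 1752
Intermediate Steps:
j = -36
D = -73 (D = (-18 - 10) - 45 = -28 - 45 = -73)
(S(12) + j)*D = (12 - 36)*(-73) = -24*(-73) = 1752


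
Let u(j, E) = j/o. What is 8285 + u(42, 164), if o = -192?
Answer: 265113/32 ≈ 8284.8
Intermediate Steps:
u(j, E) = -j/192 (u(j, E) = j/(-192) = j*(-1/192) = -j/192)
8285 + u(42, 164) = 8285 - 1/192*42 = 8285 - 7/32 = 265113/32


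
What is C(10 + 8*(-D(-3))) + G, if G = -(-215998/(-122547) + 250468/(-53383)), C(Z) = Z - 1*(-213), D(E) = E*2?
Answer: 1792025562533/6541926501 ≈ 273.93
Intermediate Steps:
D(E) = 2*E
C(Z) = 213 + Z (C(Z) = Z + 213 = 213 + Z)
G = 19163480762/6541926501 (G = -(-215998*(-1/122547) + 250468*(-1/53383)) = -(215998/122547 - 250468/53383) = -1*(-19163480762/6541926501) = 19163480762/6541926501 ≈ 2.9293)
C(10 + 8*(-D(-3))) + G = (213 + (10 + 8*(-2*(-3)))) + 19163480762/6541926501 = (213 + (10 + 8*(-1*(-6)))) + 19163480762/6541926501 = (213 + (10 + 8*6)) + 19163480762/6541926501 = (213 + (10 + 48)) + 19163480762/6541926501 = (213 + 58) + 19163480762/6541926501 = 271 + 19163480762/6541926501 = 1792025562533/6541926501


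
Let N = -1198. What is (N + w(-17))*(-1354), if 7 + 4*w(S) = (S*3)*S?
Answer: 1330982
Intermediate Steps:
w(S) = -7/4 + 3*S²/4 (w(S) = -7/4 + ((S*3)*S)/4 = -7/4 + ((3*S)*S)/4 = -7/4 + (3*S²)/4 = -7/4 + 3*S²/4)
(N + w(-17))*(-1354) = (-1198 + (-7/4 + (¾)*(-17)²))*(-1354) = (-1198 + (-7/4 + (¾)*289))*(-1354) = (-1198 + (-7/4 + 867/4))*(-1354) = (-1198 + 215)*(-1354) = -983*(-1354) = 1330982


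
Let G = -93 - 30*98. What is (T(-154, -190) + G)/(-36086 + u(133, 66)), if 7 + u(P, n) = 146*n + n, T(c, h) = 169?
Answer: 2864/26391 ≈ 0.10852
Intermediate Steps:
u(P, n) = -7 + 147*n (u(P, n) = -7 + (146*n + n) = -7 + 147*n)
G = -3033 (G = -93 - 2940 = -3033)
(T(-154, -190) + G)/(-36086 + u(133, 66)) = (169 - 3033)/(-36086 + (-7 + 147*66)) = -2864/(-36086 + (-7 + 9702)) = -2864/(-36086 + 9695) = -2864/(-26391) = -2864*(-1/26391) = 2864/26391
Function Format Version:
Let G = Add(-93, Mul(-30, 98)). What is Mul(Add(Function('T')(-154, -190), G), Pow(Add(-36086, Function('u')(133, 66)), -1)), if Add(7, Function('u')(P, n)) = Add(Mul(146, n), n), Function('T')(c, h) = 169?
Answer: Rational(2864, 26391) ≈ 0.10852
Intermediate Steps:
Function('u')(P, n) = Add(-7, Mul(147, n)) (Function('u')(P, n) = Add(-7, Add(Mul(146, n), n)) = Add(-7, Mul(147, n)))
G = -3033 (G = Add(-93, -2940) = -3033)
Mul(Add(Function('T')(-154, -190), G), Pow(Add(-36086, Function('u')(133, 66)), -1)) = Mul(Add(169, -3033), Pow(Add(-36086, Add(-7, Mul(147, 66))), -1)) = Mul(-2864, Pow(Add(-36086, Add(-7, 9702)), -1)) = Mul(-2864, Pow(Add(-36086, 9695), -1)) = Mul(-2864, Pow(-26391, -1)) = Mul(-2864, Rational(-1, 26391)) = Rational(2864, 26391)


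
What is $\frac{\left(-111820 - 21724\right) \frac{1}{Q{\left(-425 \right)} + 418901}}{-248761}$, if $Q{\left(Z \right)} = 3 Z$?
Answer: $\frac{66772}{51944530693} \approx 1.2854 \cdot 10^{-6}$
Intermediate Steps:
$\frac{\left(-111820 - 21724\right) \frac{1}{Q{\left(-425 \right)} + 418901}}{-248761} = \frac{\left(-111820 - 21724\right) \frac{1}{3 \left(-425\right) + 418901}}{-248761} = - \frac{133544}{-1275 + 418901} \left(- \frac{1}{248761}\right) = - \frac{133544}{417626} \left(- \frac{1}{248761}\right) = \left(-133544\right) \frac{1}{417626} \left(- \frac{1}{248761}\right) = \left(- \frac{66772}{208813}\right) \left(- \frac{1}{248761}\right) = \frac{66772}{51944530693}$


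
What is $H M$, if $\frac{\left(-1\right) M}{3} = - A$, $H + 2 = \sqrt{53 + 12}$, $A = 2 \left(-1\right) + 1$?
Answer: $6 - 3 \sqrt{65} \approx -18.187$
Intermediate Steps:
$A = -1$ ($A = -2 + 1 = -1$)
$H = -2 + \sqrt{65}$ ($H = -2 + \sqrt{53 + 12} = -2 + \sqrt{65} \approx 6.0623$)
$M = -3$ ($M = - 3 \left(\left(-1\right) \left(-1\right)\right) = \left(-3\right) 1 = -3$)
$H M = \left(-2 + \sqrt{65}\right) \left(-3\right) = 6 - 3 \sqrt{65}$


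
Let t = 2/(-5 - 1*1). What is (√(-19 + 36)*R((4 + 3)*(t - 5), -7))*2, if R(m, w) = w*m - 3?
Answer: 1550*√17/3 ≈ 2130.3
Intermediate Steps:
t = -⅓ (t = 2/(-5 - 1) = 2/(-6) = 2*(-⅙) = -⅓ ≈ -0.33333)
R(m, w) = -3 + m*w (R(m, w) = m*w - 3 = -3 + m*w)
(√(-19 + 36)*R((4 + 3)*(t - 5), -7))*2 = (√(-19 + 36)*(-3 + ((4 + 3)*(-⅓ - 5))*(-7)))*2 = (√17*(-3 + (7*(-16/3))*(-7)))*2 = (√17*(-3 - 112/3*(-7)))*2 = (√17*(-3 + 784/3))*2 = (√17*(775/3))*2 = (775*√17/3)*2 = 1550*√17/3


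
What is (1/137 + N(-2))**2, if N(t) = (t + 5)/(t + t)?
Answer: 165649/300304 ≈ 0.55160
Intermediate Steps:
N(t) = (5 + t)/(2*t) (N(t) = (5 + t)/((2*t)) = (5 + t)*(1/(2*t)) = (5 + t)/(2*t))
(1/137 + N(-2))**2 = (1/137 + (1/2)*(5 - 2)/(-2))**2 = (1/137 + (1/2)*(-1/2)*3)**2 = (1/137 - 3/4)**2 = (-407/548)**2 = 165649/300304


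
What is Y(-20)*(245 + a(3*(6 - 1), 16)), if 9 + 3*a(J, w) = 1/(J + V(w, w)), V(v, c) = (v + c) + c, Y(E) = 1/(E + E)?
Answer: -45739/7560 ≈ -6.0501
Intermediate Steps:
Y(E) = 1/(2*E)
V(v, c) = v + 2*c (V(v, c) = (c + v) + c = v + 2*c)
a(J, w) = -3 + 1/(3*(J + 3*w)) (a(J, w) = -3 + 1/(3*(J + (w + 2*w))) = -3 + 1/(3*(J + 3*w)))
Y(-20)*(245 + a(3*(6 - 1), 16)) = ((½)/(-20))*(245 + (1 - 27*16 - 27*(6 - 1))/(3*(3*(6 - 1) + 3*16))) = ((½)*(-1/20))*(245 + (1 - 432 - 27*5)/(3*(3*5 + 48))) = -(245 + (1 - 432 - 9*15)/(3*(15 + 48)))/40 = -(245 + (⅓)*(1 - 432 - 135)/63)/40 = -(245 + (⅓)*(1/63)*(-566))/40 = -(245 - 566/189)/40 = -1/40*45739/189 = -45739/7560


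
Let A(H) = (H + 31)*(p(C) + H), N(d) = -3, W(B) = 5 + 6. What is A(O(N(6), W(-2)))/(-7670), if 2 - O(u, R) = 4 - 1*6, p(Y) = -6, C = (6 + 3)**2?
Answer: 7/767 ≈ 0.0091265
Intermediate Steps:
W(B) = 11
C = 81 (C = 9**2 = 81)
O(u, R) = 4 (O(u, R) = 2 - (4 - 1*6) = 2 - (4 - 6) = 2 - 1*(-2) = 2 + 2 = 4)
A(H) = (-6 + H)*(31 + H) (A(H) = (H + 31)*(-6 + H) = (31 + H)*(-6 + H) = (-6 + H)*(31 + H))
A(O(N(6), W(-2)))/(-7670) = (-186 + 4**2 + 25*4)/(-7670) = (-186 + 16 + 100)*(-1/7670) = -70*(-1/7670) = 7/767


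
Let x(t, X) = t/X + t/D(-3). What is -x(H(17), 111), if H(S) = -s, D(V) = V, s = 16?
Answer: -192/37 ≈ -5.1892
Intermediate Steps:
H(S) = -16 (H(S) = -1*16 = -16)
x(t, X) = -t/3 + t/X (x(t, X) = t/X + t/(-3) = t/X + t*(-⅓) = t/X - t/3 = -t/3 + t/X)
-x(H(17), 111) = -(-⅓*(-16) - 16/111) = -(16/3 - 16*1/111) = -(16/3 - 16/111) = -1*192/37 = -192/37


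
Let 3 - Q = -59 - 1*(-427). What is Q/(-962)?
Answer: 365/962 ≈ 0.37942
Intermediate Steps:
Q = -365 (Q = 3 - (-59 - 1*(-427)) = 3 - (-59 + 427) = 3 - 1*368 = 3 - 368 = -365)
Q/(-962) = -365/(-962) = -365*(-1/962) = 365/962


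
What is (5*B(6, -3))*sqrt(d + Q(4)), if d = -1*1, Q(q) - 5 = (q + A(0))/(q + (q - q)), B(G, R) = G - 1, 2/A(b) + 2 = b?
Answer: 25*sqrt(19)/2 ≈ 54.486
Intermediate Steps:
A(b) = 2/(-2 + b)
B(G, R) = -1 + G
Q(q) = 5 + (-1 + q)/q (Q(q) = 5 + (q + 2/(-2 + 0))/(q + (q - q)) = 5 + (q + 2/(-2))/(q + 0) = 5 + (q + 2*(-1/2))/q = 5 + (q - 1)/q = 5 + (-1 + q)/q)
d = -1
(5*B(6, -3))*sqrt(d + Q(4)) = (5*(-1 + 6))*sqrt(-1 + (6 - 1/4)) = (5*5)*sqrt(-1 + (6 - 1*1/4)) = 25*sqrt(-1 + (6 - 1/4)) = 25*sqrt(-1 + 23/4) = 25*sqrt(19/4) = 25*(sqrt(19)/2) = 25*sqrt(19)/2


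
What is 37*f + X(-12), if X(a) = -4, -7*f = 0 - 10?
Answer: 342/7 ≈ 48.857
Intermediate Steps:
f = 10/7 (f = -(0 - 10)/7 = -1/7*(-10) = 10/7 ≈ 1.4286)
37*f + X(-12) = 37*(10/7) - 4 = 370/7 - 4 = 342/7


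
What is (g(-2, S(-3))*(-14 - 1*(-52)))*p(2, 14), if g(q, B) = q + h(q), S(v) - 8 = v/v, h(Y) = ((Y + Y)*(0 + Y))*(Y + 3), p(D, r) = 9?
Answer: 2052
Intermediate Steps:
h(Y) = 2*Y²*(3 + Y) (h(Y) = ((2*Y)*Y)*(3 + Y) = (2*Y²)*(3 + Y) = 2*Y²*(3 + Y))
S(v) = 9 (S(v) = 8 + v/v = 8 + 1 = 9)
g(q, B) = q + 2*q²*(3 + q)
(g(-2, S(-3))*(-14 - 1*(-52)))*p(2, 14) = ((-2*(1 + 2*(-2)*(3 - 2)))*(-14 - 1*(-52)))*9 = ((-2*(1 + 2*(-2)*1))*(-14 + 52))*9 = (-2*(1 - 4)*38)*9 = (-2*(-3)*38)*9 = (6*38)*9 = 228*9 = 2052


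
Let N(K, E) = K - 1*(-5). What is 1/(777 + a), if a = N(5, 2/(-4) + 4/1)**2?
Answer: 1/877 ≈ 0.0011403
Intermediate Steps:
N(K, E) = 5 + K (N(K, E) = K + 5 = 5 + K)
a = 100 (a = (5 + 5)**2 = 10**2 = 100)
1/(777 + a) = 1/(777 + 100) = 1/877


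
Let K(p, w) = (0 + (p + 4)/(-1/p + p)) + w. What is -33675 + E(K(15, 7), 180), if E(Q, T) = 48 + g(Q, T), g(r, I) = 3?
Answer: -33624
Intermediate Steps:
K(p, w) = w + (4 + p)/(p - 1/p) (K(p, w) = (0 + (4 + p)/(p - 1/p)) + w = (4 + p)/(p - 1/p) + w = w + (4 + p)/(p - 1/p))
E(Q, T) = 51 (E(Q, T) = 48 + 3 = 51)
-33675 + E(K(15, 7), 180) = -33675 + 51 = -33624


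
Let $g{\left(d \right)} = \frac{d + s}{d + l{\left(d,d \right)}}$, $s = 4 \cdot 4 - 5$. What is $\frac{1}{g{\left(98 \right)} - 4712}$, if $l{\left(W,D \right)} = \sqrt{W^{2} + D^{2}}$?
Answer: $- \frac{45264730}{213337729463} - \frac{10682 \sqrt{2}}{213337729463} \approx -0.00021224$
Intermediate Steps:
$s = 11$ ($s = 16 - 5 = 11$)
$l{\left(W,D \right)} = \sqrt{D^{2} + W^{2}}$
$g{\left(d \right)} = \frac{11 + d}{d + \sqrt{2} \sqrt{d^{2}}}$ ($g{\left(d \right)} = \frac{d + 11}{d + \sqrt{d^{2} + d^{2}}} = \frac{11 + d}{d + \sqrt{2 d^{2}}} = \frac{11 + d}{d + \sqrt{2} \sqrt{d^{2}}}$)
$\frac{1}{g{\left(98 \right)} - 4712} = \frac{1}{\frac{11 + 98}{98 + \sqrt{2} \sqrt{98^{2}}} - 4712} = \frac{1}{\frac{1}{98 + \sqrt{2} \sqrt{9604}} \cdot 109 - 4712} = \frac{1}{\frac{1}{98 + \sqrt{2} \cdot 98} \cdot 109 - 4712} = \frac{1}{\frac{1}{98 + 98 \sqrt{2}} \cdot 109 - 4712} = \frac{1}{\frac{109}{98 + 98 \sqrt{2}} - 4712} = \frac{1}{-4712 + \frac{109}{98 + 98 \sqrt{2}}}$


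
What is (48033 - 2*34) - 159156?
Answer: -111191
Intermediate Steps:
(48033 - 2*34) - 159156 = (48033 - 68) - 159156 = 47965 - 159156 = -111191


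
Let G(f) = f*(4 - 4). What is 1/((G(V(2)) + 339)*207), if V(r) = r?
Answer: 1/70173 ≈ 1.4251e-5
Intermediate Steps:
G(f) = 0 (G(f) = f*0 = 0)
1/((G(V(2)) + 339)*207) = 1/((0 + 339)*207) = 1/(339*207) = 1/70173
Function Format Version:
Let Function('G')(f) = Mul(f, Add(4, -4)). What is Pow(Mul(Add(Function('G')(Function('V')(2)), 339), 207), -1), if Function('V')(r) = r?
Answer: Rational(1, 70173) ≈ 1.4251e-5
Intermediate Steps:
Function('G')(f) = 0 (Function('G')(f) = Mul(f, 0) = 0)
Pow(Mul(Add(Function('G')(Function('V')(2)), 339), 207), -1) = Pow(Mul(Add(0, 339), 207), -1) = Pow(Mul(339, 207), -1) = Pow(70173, -1) = Rational(1, 70173)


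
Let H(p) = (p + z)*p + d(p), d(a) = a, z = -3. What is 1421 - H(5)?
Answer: 1406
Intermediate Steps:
H(p) = p + p*(-3 + p) (H(p) = (p - 3)*p + p = (-3 + p)*p + p = p*(-3 + p) + p = p + p*(-3 + p))
1421 - H(5) = 1421 - 5*(-2 + 5) = 1421 - 5*3 = 1421 - 1*15 = 1421 - 15 = 1406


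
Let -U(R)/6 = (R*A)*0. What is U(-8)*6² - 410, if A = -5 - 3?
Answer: -410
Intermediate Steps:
A = -8
U(R) = 0 (U(R) = -6*R*(-8)*0 = -6*(-8*R)*0 = -6*0 = 0)
U(-8)*6² - 410 = 0*6² - 410 = 0*36 - 410 = 0 - 410 = -410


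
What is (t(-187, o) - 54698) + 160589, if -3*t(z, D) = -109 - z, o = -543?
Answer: 105865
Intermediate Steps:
t(z, D) = 109/3 + z/3 (t(z, D) = -(-109 - z)/3 = 109/3 + z/3)
(t(-187, o) - 54698) + 160589 = ((109/3 + (1/3)*(-187)) - 54698) + 160589 = ((109/3 - 187/3) - 54698) + 160589 = (-26 - 54698) + 160589 = -54724 + 160589 = 105865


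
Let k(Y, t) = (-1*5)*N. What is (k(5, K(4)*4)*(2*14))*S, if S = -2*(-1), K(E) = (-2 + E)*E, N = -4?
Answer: 1120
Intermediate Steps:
K(E) = E*(-2 + E)
S = 2
k(Y, t) = 20 (k(Y, t) = -1*5*(-4) = -5*(-4) = 20)
(k(5, K(4)*4)*(2*14))*S = (20*(2*14))*2 = (20*28)*2 = 560*2 = 1120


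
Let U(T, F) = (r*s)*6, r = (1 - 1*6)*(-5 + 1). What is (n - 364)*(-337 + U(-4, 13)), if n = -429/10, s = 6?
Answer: -1558427/10 ≈ -1.5584e+5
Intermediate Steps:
r = 20 (r = (1 - 6)*(-4) = -5*(-4) = 20)
n = -429/10 (n = -429*⅒ = -429/10 ≈ -42.900)
U(T, F) = 720 (U(T, F) = (20*6)*6 = 120*6 = 720)
(n - 364)*(-337 + U(-4, 13)) = (-429/10 - 364)*(-337 + 720) = -4069/10*383 = -1558427/10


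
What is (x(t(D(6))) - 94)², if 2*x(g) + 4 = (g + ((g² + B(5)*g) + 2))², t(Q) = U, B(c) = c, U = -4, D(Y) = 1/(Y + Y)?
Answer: 6084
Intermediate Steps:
D(Y) = 1/(2*Y)
t(Q) = -4
x(g) = -2 + (2 + g² + 6*g)²/2 (x(g) = -2 + (g + ((g² + 5*g) + 2))²/2 = -2 + (g + (2 + g² + 5*g))²/2 = -2 + (2 + g² + 6*g)²/2)
(x(t(D(6))) - 94)² = ((-2 + (2 + (-4)² + 6*(-4))²/2) - 94)² = ((-2 + (2 + 16 - 24)²/2) - 94)² = ((-2 + (½)*(-6)²) - 94)² = ((-2 + (½)*36) - 94)² = ((-2 + 18) - 94)² = (16 - 94)² = (-78)² = 6084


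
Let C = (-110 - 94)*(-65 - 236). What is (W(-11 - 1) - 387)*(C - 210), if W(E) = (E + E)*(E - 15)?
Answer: 15971634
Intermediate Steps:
C = 61404 (C = -204*(-301) = 61404)
W(E) = 2*E*(-15 + E) (W(E) = (2*E)*(-15 + E) = 2*E*(-15 + E))
(W(-11 - 1) - 387)*(C - 210) = (2*(-11 - 1)*(-15 + (-11 - 1)) - 387)*(61404 - 210) = (2*(-12)*(-15 - 12) - 387)*61194 = (2*(-12)*(-27) - 387)*61194 = (648 - 387)*61194 = 261*61194 = 15971634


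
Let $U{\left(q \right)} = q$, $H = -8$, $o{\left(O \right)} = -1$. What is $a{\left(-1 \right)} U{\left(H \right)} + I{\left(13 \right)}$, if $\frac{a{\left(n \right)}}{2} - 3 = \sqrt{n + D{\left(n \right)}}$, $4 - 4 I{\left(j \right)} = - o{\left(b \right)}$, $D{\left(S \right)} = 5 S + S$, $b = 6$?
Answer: $- \frac{189}{4} - 16 i \sqrt{7} \approx -47.25 - 42.332 i$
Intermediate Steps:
$D{\left(S \right)} = 6 S$
$I{\left(j \right)} = \frac{3}{4}$ ($I{\left(j \right)} = 1 - \frac{\left(-1\right) \left(-1\right)}{4} = 1 - \frac{1}{4} = \frac{3}{4}$)
$a{\left(n \right)} = 6 + 2 \sqrt{7} \sqrt{n}$ ($a{\left(n \right)} = 6 + 2 \sqrt{n + 6 n} = 6 + 2 \sqrt{7 n} = 6 + 2 \sqrt{7} \sqrt{n}$)
$a{\left(-1 \right)} U{\left(H \right)} + I{\left(13 \right)} = \left(6 + 2 \sqrt{7} \sqrt{-1}\right) \left(-8\right) + \frac{3}{4} = \left(6 + 2 \sqrt{7} i\right) \left(-8\right) + \frac{3}{4} = \left(6 + 2 i \sqrt{7}\right) \left(-8\right) + \frac{3}{4} = \left(-48 - 16 i \sqrt{7}\right) + \frac{3}{4} = - \frac{189}{4} - 16 i \sqrt{7}$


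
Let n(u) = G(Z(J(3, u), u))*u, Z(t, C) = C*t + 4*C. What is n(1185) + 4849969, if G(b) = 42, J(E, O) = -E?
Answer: 4899739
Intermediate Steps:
Z(t, C) = 4*C + C*t
n(u) = 42*u
n(1185) + 4849969 = 42*1185 + 4849969 = 49770 + 4849969 = 4899739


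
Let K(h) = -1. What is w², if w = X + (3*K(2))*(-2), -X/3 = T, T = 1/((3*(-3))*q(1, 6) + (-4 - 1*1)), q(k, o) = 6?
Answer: 127449/3481 ≈ 36.613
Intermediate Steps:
T = -1/59 (T = 1/((3*(-3))*6 + (-4 - 1*1)) = 1/(-9*6 + (-4 - 1)) = 1/(-54 - 5) = 1/(-59) = -1/59 ≈ -0.016949)
X = 3/59 (X = -3*(-1/59) = 3/59 ≈ 0.050847)
w = 357/59 (w = 3/59 + (3*(-1))*(-2) = 3/59 - 3*(-2) = 3/59 + 6 = 357/59 ≈ 6.0508)
w² = (357/59)² = 127449/3481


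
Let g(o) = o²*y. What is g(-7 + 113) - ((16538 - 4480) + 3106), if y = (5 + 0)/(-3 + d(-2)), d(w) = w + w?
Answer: -162328/7 ≈ -23190.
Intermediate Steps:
d(w) = 2*w
y = -5/7 (y = (5 + 0)/(-3 + 2*(-2)) = 5/(-3 - 4) = 5/(-7) = 5*(-⅐) = -5/7 ≈ -0.71429)
g(o) = -5*o²/7 (g(o) = o²*(-5/7) = -5*o²/7)
g(-7 + 113) - ((16538 - 4480) + 3106) = -5*(-7 + 113)²/7 - ((16538 - 4480) + 3106) = -5/7*106² - (12058 + 3106) = -5/7*11236 - 1*15164 = -56180/7 - 15164 = -162328/7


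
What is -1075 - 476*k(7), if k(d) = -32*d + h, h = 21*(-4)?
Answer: 145533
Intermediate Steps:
h = -84
k(d) = -84 - 32*d (k(d) = -32*d - 84 = -84 - 32*d)
-1075 - 476*k(7) = -1075 - 476*(-84 - 32*7) = -1075 - 476*(-84 - 224) = -1075 - 476*(-308) = -1075 + 146608 = 145533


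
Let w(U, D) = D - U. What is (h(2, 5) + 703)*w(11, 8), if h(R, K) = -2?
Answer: -2103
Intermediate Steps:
(h(2, 5) + 703)*w(11, 8) = (-2 + 703)*(8 - 1*11) = 701*(8 - 11) = 701*(-3) = -2103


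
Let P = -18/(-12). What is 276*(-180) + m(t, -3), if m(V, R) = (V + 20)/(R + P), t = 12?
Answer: -149104/3 ≈ -49701.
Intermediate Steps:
P = 3/2 (P = -18*(-1/12) = 3/2 ≈ 1.5000)
m(V, R) = (20 + V)/(3/2 + R) (m(V, R) = (V + 20)/(R + 3/2) = (20 + V)/(3/2 + R))
276*(-180) + m(t, -3) = 276*(-180) + 2*(20 + 12)/(3 + 2*(-3)) = -49680 + 2*32/(3 - 6) = -49680 + 2*32/(-3) = -49680 + 2*(-1/3)*32 = -49680 - 64/3 = -149104/3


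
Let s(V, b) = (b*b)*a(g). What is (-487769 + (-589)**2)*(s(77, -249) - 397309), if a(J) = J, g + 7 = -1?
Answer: 125821912816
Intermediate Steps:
g = -8 (g = -7 - 1 = -8)
s(V, b) = -8*b**2 (s(V, b) = (b*b)*(-8) = b**2*(-8) = -8*b**2)
(-487769 + (-589)**2)*(s(77, -249) - 397309) = (-487769 + (-589)**2)*(-8*(-249)**2 - 397309) = (-487769 + 346921)*(-8*62001 - 397309) = -140848*(-496008 - 397309) = -140848*(-893317) = 125821912816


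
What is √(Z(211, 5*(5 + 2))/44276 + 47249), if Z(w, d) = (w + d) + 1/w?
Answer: √1030942276117400089/4671118 ≈ 217.37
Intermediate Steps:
Z(w, d) = d + w + 1/w (Z(w, d) = (d + w) + 1/w = d + w + 1/w)
√(Z(211, 5*(5 + 2))/44276 + 47249) = √((5*(5 + 2) + 211 + 1/211)/44276 + 47249) = √((5*7 + 211 + 1/211)*(1/44276) + 47249) = √((35 + 211 + 1/211)*(1/44276) + 47249) = √((51907/211)*(1/44276) + 47249) = √(51907/9342236 + 47249) = √(441411360671/9342236) = √1030942276117400089/4671118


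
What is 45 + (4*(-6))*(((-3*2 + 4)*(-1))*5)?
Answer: -195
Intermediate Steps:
45 + (4*(-6))*(((-3*2 + 4)*(-1))*5) = 45 - 24*(-6 + 4)*(-1)*5 = 45 - 24*(-2*(-1))*5 = 45 - 48*5 = 45 - 24*10 = 45 - 240 = -195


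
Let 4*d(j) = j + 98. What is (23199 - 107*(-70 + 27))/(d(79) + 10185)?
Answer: 111200/40917 ≈ 2.7177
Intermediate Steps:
d(j) = 49/2 + j/4 (d(j) = (j + 98)/4 = (98 + j)/4 = 49/2 + j/4)
(23199 - 107*(-70 + 27))/(d(79) + 10185) = (23199 - 107*(-70 + 27))/((49/2 + (1/4)*79) + 10185) = (23199 - 107*(-43))/((49/2 + 79/4) + 10185) = (23199 + 4601)/(177/4 + 10185) = 27800/(40917/4) = 27800*(4/40917) = 111200/40917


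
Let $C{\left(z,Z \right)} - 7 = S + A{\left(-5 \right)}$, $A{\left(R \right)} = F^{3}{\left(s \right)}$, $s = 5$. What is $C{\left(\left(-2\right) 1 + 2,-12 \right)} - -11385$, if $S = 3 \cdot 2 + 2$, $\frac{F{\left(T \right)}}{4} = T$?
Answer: $19400$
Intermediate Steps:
$F{\left(T \right)} = 4 T$
$A{\left(R \right)} = 8000$ ($A{\left(R \right)} = \left(4 \cdot 5\right)^{3} = 20^{3} = 8000$)
$S = 8$ ($S = 6 + 2 = 8$)
$C{\left(z,Z \right)} = 8015$ ($C{\left(z,Z \right)} = 7 + \left(8 + 8000\right) = 7 + 8008 = 8015$)
$C{\left(\left(-2\right) 1 + 2,-12 \right)} - -11385 = 8015 - -11385 = 8015 + 11385 = 19400$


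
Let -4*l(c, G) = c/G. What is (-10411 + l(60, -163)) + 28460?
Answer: 2942002/163 ≈ 18049.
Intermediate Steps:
l(c, G) = -c/(4*G)
(-10411 + l(60, -163)) + 28460 = (-10411 - ¼*60/(-163)) + 28460 = (-10411 - ¼*60*(-1/163)) + 28460 = (-10411 + 15/163) + 28460 = -1696978/163 + 28460 = 2942002/163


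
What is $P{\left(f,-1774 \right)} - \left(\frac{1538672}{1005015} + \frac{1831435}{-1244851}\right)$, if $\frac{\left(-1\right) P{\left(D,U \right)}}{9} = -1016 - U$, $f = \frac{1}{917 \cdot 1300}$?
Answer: $- \frac{8535037572944177}{1251093927765} \approx -6822.1$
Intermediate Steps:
$f = \frac{1}{1192100}$ ($f = \frac{1}{917} \cdot \frac{1}{1300} = \frac{1}{1192100} \approx 8.3886 \cdot 10^{-7}$)
$P{\left(D,U \right)} = 9144 + 9 U$ ($P{\left(D,U \right)} = - 9 \left(-1016 - U\right) = 9144 + 9 U$)
$P{\left(f,-1774 \right)} - \left(\frac{1538672}{1005015} + \frac{1831435}{-1244851}\right) = \left(9144 + 9 \left(-1774\right)\right) - \left(\frac{1538672}{1005015} + \frac{1831435}{-1244851}\right) = \left(9144 - 15966\right) - \left(1538672 \cdot \frac{1}{1005015} + 1831435 \left(- \frac{1}{1244851}\right)\right) = -6822 - \left(\frac{1538672}{1005015} - \frac{1831435}{1244851}\right) = -6822 - \frac{74797731347}{1251093927765} = - \frac{8535037572944177}{1251093927765}$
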